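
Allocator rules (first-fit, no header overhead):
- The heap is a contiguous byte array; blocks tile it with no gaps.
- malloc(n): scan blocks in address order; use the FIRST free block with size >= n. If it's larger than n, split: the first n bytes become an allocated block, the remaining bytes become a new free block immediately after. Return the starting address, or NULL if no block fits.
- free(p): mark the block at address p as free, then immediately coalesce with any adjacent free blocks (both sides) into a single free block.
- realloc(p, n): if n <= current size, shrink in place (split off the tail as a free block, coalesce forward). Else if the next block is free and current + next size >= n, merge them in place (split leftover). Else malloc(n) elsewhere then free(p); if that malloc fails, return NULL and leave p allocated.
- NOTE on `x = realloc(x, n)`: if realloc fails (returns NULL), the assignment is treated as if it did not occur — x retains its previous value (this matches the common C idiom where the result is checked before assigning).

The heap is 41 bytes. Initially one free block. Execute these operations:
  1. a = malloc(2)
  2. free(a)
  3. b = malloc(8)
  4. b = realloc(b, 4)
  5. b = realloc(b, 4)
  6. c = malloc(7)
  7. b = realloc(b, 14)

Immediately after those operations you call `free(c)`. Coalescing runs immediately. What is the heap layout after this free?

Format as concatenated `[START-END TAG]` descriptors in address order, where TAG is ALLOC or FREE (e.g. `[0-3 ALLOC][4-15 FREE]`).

Op 1: a = malloc(2) -> a = 0; heap: [0-1 ALLOC][2-40 FREE]
Op 2: free(a) -> (freed a); heap: [0-40 FREE]
Op 3: b = malloc(8) -> b = 0; heap: [0-7 ALLOC][8-40 FREE]
Op 4: b = realloc(b, 4) -> b = 0; heap: [0-3 ALLOC][4-40 FREE]
Op 5: b = realloc(b, 4) -> b = 0; heap: [0-3 ALLOC][4-40 FREE]
Op 6: c = malloc(7) -> c = 4; heap: [0-3 ALLOC][4-10 ALLOC][11-40 FREE]
Op 7: b = realloc(b, 14) -> b = 11; heap: [0-3 FREE][4-10 ALLOC][11-24 ALLOC][25-40 FREE]
free(c): c = 4 -> block [4-10 ALLOC]; mark free, coalesce with adjacent free neighbors -> [0-10 FREE][11-24 ALLOC][25-40 FREE]

Answer: [0-10 FREE][11-24 ALLOC][25-40 FREE]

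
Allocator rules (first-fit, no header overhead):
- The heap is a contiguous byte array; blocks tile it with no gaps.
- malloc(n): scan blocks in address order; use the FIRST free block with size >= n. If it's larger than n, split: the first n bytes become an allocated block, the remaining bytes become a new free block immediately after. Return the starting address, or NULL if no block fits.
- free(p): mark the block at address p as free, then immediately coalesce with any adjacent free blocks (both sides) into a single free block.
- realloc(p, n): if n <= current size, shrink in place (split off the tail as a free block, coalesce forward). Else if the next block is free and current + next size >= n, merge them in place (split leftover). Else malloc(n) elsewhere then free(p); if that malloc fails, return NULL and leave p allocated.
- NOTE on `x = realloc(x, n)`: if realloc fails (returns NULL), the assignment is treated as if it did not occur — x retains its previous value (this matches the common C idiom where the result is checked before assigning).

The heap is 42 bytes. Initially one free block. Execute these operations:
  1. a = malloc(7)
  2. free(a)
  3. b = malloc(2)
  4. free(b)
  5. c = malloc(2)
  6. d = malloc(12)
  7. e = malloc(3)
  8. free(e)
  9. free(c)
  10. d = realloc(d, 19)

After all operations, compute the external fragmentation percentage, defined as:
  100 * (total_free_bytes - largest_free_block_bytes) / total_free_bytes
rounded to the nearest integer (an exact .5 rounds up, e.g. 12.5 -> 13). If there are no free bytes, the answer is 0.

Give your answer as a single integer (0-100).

Answer: 9

Derivation:
Op 1: a = malloc(7) -> a = 0; heap: [0-6 ALLOC][7-41 FREE]
Op 2: free(a) -> (freed a); heap: [0-41 FREE]
Op 3: b = malloc(2) -> b = 0; heap: [0-1 ALLOC][2-41 FREE]
Op 4: free(b) -> (freed b); heap: [0-41 FREE]
Op 5: c = malloc(2) -> c = 0; heap: [0-1 ALLOC][2-41 FREE]
Op 6: d = malloc(12) -> d = 2; heap: [0-1 ALLOC][2-13 ALLOC][14-41 FREE]
Op 7: e = malloc(3) -> e = 14; heap: [0-1 ALLOC][2-13 ALLOC][14-16 ALLOC][17-41 FREE]
Op 8: free(e) -> (freed e); heap: [0-1 ALLOC][2-13 ALLOC][14-41 FREE]
Op 9: free(c) -> (freed c); heap: [0-1 FREE][2-13 ALLOC][14-41 FREE]
Op 10: d = realloc(d, 19) -> d = 2; heap: [0-1 FREE][2-20 ALLOC][21-41 FREE]
Free blocks: [2 21] total_free=23 largest=21 -> 100*(23-21)/23 = 200/23 ≈ 8.696 -> rounds to 9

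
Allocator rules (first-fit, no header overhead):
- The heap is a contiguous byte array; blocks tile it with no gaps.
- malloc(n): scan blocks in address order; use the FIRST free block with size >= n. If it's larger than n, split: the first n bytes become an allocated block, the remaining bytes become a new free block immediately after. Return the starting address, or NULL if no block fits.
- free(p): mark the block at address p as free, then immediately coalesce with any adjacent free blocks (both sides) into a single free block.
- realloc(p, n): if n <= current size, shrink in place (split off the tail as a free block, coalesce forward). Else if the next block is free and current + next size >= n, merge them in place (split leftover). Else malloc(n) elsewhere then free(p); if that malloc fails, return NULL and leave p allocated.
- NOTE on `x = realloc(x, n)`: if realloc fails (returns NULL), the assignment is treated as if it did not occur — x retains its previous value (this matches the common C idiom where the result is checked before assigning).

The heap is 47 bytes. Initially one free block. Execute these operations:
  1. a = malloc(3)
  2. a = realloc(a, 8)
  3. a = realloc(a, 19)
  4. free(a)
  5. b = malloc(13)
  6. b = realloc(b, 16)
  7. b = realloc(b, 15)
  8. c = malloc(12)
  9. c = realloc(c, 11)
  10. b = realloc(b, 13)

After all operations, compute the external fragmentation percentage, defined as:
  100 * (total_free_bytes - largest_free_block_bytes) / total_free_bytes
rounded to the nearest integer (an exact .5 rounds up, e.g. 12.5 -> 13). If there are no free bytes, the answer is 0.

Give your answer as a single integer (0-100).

Answer: 9

Derivation:
Op 1: a = malloc(3) -> a = 0; heap: [0-2 ALLOC][3-46 FREE]
Op 2: a = realloc(a, 8) -> a = 0; heap: [0-7 ALLOC][8-46 FREE]
Op 3: a = realloc(a, 19) -> a = 0; heap: [0-18 ALLOC][19-46 FREE]
Op 4: free(a) -> (freed a); heap: [0-46 FREE]
Op 5: b = malloc(13) -> b = 0; heap: [0-12 ALLOC][13-46 FREE]
Op 6: b = realloc(b, 16) -> b = 0; heap: [0-15 ALLOC][16-46 FREE]
Op 7: b = realloc(b, 15) -> b = 0; heap: [0-14 ALLOC][15-46 FREE]
Op 8: c = malloc(12) -> c = 15; heap: [0-14 ALLOC][15-26 ALLOC][27-46 FREE]
Op 9: c = realloc(c, 11) -> c = 15; heap: [0-14 ALLOC][15-25 ALLOC][26-46 FREE]
Op 10: b = realloc(b, 13) -> b = 0; heap: [0-12 ALLOC][13-14 FREE][15-25 ALLOC][26-46 FREE]
Free blocks: [2 21] total_free=23 largest=21 -> 100*(23-21)/23 = 200/23 ≈ 8.696 -> rounds to 9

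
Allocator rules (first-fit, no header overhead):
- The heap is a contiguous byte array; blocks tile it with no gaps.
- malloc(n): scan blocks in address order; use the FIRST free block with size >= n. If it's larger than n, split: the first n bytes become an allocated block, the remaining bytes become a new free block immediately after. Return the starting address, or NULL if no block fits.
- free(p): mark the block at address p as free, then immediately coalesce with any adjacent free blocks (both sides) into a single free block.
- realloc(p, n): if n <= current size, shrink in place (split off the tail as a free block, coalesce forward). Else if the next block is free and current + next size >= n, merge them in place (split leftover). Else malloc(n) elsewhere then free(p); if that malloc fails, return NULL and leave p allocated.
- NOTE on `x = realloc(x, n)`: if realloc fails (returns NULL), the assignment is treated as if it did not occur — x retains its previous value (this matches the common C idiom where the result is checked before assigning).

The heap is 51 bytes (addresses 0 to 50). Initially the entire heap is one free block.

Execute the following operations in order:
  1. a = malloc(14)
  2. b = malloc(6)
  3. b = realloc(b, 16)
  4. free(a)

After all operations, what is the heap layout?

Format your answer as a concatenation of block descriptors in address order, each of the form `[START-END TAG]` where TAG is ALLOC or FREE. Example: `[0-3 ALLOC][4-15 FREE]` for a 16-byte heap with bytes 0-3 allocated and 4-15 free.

Op 1: a = malloc(14) -> a = 0; heap: [0-13 ALLOC][14-50 FREE]
Op 2: b = malloc(6) -> b = 14; heap: [0-13 ALLOC][14-19 ALLOC][20-50 FREE]
Op 3: b = realloc(b, 16) -> b = 14; heap: [0-13 ALLOC][14-29 ALLOC][30-50 FREE]
Op 4: free(a) -> (freed a); heap: [0-13 FREE][14-29 ALLOC][30-50 FREE]

Answer: [0-13 FREE][14-29 ALLOC][30-50 FREE]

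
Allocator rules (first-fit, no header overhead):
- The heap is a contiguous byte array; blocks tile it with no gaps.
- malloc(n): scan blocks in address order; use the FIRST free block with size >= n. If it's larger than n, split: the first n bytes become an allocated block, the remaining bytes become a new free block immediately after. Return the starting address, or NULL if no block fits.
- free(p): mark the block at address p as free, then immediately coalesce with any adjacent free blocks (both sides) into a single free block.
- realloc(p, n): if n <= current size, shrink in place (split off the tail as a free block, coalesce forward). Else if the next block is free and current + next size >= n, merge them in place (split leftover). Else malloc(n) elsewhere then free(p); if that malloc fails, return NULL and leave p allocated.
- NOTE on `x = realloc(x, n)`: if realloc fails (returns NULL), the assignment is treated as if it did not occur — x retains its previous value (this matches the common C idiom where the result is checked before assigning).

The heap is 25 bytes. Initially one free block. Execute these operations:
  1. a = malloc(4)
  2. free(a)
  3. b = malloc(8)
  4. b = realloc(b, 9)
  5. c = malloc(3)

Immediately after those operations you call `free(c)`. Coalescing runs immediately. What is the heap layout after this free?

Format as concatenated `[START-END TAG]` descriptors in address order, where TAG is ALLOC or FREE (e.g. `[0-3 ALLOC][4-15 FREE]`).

Answer: [0-8 ALLOC][9-24 FREE]

Derivation:
Op 1: a = malloc(4) -> a = 0; heap: [0-3 ALLOC][4-24 FREE]
Op 2: free(a) -> (freed a); heap: [0-24 FREE]
Op 3: b = malloc(8) -> b = 0; heap: [0-7 ALLOC][8-24 FREE]
Op 4: b = realloc(b, 9) -> b = 0; heap: [0-8 ALLOC][9-24 FREE]
Op 5: c = malloc(3) -> c = 9; heap: [0-8 ALLOC][9-11 ALLOC][12-24 FREE]
free(c): c = 9 -> block [9-11 ALLOC]; mark free, coalesce with adjacent free neighbors -> [0-8 ALLOC][9-24 FREE]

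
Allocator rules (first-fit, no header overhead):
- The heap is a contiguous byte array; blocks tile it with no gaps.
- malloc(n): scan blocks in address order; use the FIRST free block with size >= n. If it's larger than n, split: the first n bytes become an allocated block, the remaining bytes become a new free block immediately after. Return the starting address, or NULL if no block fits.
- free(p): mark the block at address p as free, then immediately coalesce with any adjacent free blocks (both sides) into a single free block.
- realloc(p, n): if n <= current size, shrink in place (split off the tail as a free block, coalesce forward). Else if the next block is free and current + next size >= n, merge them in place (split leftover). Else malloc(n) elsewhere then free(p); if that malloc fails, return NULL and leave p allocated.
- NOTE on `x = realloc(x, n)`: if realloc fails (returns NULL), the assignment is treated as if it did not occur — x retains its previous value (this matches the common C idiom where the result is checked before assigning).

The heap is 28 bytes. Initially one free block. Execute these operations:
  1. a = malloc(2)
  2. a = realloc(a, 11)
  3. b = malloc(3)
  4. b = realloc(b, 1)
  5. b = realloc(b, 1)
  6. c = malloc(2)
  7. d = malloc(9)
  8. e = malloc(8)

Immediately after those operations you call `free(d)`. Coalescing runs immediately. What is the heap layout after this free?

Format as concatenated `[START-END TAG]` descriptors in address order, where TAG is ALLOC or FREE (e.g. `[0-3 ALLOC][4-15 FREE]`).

Answer: [0-10 ALLOC][11-11 ALLOC][12-13 ALLOC][14-27 FREE]

Derivation:
Op 1: a = malloc(2) -> a = 0; heap: [0-1 ALLOC][2-27 FREE]
Op 2: a = realloc(a, 11) -> a = 0; heap: [0-10 ALLOC][11-27 FREE]
Op 3: b = malloc(3) -> b = 11; heap: [0-10 ALLOC][11-13 ALLOC][14-27 FREE]
Op 4: b = realloc(b, 1) -> b = 11; heap: [0-10 ALLOC][11-11 ALLOC][12-27 FREE]
Op 5: b = realloc(b, 1) -> b = 11; heap: [0-10 ALLOC][11-11 ALLOC][12-27 FREE]
Op 6: c = malloc(2) -> c = 12; heap: [0-10 ALLOC][11-11 ALLOC][12-13 ALLOC][14-27 FREE]
Op 7: d = malloc(9) -> d = 14; heap: [0-10 ALLOC][11-11 ALLOC][12-13 ALLOC][14-22 ALLOC][23-27 FREE]
Op 8: e = malloc(8) -> e = NULL; heap: [0-10 ALLOC][11-11 ALLOC][12-13 ALLOC][14-22 ALLOC][23-27 FREE]
free(d): d = 14 -> block [14-22 ALLOC]; mark free, coalesce with adjacent free neighbors -> [0-10 ALLOC][11-11 ALLOC][12-13 ALLOC][14-27 FREE]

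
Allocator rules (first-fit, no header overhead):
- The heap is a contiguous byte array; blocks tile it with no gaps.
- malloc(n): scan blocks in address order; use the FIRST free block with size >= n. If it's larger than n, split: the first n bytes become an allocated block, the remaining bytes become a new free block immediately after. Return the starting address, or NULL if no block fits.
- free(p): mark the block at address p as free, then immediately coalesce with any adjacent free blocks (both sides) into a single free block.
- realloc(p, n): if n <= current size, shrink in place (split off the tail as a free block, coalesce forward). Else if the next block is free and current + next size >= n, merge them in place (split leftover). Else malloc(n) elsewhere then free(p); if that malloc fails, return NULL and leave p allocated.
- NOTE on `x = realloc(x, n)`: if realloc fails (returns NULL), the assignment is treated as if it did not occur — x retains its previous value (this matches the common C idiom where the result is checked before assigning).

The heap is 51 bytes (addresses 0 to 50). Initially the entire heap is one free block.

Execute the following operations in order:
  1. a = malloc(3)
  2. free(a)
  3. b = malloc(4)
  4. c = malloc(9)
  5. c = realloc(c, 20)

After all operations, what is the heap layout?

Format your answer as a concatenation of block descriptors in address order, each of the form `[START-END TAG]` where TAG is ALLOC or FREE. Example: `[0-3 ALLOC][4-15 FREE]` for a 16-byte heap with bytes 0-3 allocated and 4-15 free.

Op 1: a = malloc(3) -> a = 0; heap: [0-2 ALLOC][3-50 FREE]
Op 2: free(a) -> (freed a); heap: [0-50 FREE]
Op 3: b = malloc(4) -> b = 0; heap: [0-3 ALLOC][4-50 FREE]
Op 4: c = malloc(9) -> c = 4; heap: [0-3 ALLOC][4-12 ALLOC][13-50 FREE]
Op 5: c = realloc(c, 20) -> c = 4; heap: [0-3 ALLOC][4-23 ALLOC][24-50 FREE]

Answer: [0-3 ALLOC][4-23 ALLOC][24-50 FREE]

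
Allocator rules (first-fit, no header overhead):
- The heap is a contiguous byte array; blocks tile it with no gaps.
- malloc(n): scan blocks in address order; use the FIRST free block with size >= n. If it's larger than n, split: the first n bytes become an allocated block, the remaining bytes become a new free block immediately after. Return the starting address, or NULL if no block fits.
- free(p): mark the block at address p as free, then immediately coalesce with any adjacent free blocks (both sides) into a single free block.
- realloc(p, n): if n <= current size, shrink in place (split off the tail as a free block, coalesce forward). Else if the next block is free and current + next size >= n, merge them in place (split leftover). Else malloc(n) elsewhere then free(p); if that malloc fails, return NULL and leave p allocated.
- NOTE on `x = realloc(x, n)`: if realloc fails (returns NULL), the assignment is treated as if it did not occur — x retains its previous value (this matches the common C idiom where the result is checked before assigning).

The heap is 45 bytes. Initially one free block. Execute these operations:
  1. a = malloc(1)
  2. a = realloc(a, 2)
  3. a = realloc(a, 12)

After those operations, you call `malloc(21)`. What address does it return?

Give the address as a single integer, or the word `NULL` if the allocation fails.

Answer: 12

Derivation:
Op 1: a = malloc(1) -> a = 0; heap: [0-0 ALLOC][1-44 FREE]
Op 2: a = realloc(a, 2) -> a = 0; heap: [0-1 ALLOC][2-44 FREE]
Op 3: a = realloc(a, 12) -> a = 0; heap: [0-11 ALLOC][12-44 FREE]
malloc(21): first-fit scan over [0-11 ALLOC][12-44 FREE] -> 12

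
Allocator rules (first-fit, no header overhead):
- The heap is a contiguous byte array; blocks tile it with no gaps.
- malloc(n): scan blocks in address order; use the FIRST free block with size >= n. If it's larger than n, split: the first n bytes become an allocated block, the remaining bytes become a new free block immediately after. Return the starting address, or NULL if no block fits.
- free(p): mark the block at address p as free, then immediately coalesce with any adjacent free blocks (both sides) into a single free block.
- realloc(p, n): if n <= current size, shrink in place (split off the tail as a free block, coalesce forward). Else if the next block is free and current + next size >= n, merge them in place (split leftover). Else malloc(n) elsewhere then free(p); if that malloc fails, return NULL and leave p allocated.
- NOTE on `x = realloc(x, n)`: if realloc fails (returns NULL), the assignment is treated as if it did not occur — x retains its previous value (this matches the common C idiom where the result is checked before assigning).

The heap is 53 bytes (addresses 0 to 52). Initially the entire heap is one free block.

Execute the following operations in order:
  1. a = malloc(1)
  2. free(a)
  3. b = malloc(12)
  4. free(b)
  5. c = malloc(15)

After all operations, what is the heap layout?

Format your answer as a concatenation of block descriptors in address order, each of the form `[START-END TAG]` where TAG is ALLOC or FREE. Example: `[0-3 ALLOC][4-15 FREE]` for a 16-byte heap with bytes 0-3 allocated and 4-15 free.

Answer: [0-14 ALLOC][15-52 FREE]

Derivation:
Op 1: a = malloc(1) -> a = 0; heap: [0-0 ALLOC][1-52 FREE]
Op 2: free(a) -> (freed a); heap: [0-52 FREE]
Op 3: b = malloc(12) -> b = 0; heap: [0-11 ALLOC][12-52 FREE]
Op 4: free(b) -> (freed b); heap: [0-52 FREE]
Op 5: c = malloc(15) -> c = 0; heap: [0-14 ALLOC][15-52 FREE]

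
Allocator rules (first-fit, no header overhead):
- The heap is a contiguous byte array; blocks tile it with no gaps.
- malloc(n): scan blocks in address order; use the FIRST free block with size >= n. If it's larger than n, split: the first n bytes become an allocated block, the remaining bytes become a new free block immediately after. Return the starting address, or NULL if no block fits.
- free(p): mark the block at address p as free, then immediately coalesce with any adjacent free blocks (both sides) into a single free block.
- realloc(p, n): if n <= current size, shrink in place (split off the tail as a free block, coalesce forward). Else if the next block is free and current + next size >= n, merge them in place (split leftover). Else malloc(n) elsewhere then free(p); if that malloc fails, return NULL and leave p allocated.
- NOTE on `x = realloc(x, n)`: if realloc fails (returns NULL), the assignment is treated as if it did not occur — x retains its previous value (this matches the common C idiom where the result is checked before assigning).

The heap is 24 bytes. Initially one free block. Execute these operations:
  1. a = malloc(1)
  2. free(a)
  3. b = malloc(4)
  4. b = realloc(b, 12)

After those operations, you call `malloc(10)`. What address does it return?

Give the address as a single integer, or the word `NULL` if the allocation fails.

Answer: 12

Derivation:
Op 1: a = malloc(1) -> a = 0; heap: [0-0 ALLOC][1-23 FREE]
Op 2: free(a) -> (freed a); heap: [0-23 FREE]
Op 3: b = malloc(4) -> b = 0; heap: [0-3 ALLOC][4-23 FREE]
Op 4: b = realloc(b, 12) -> b = 0; heap: [0-11 ALLOC][12-23 FREE]
malloc(10): first-fit scan over [0-11 ALLOC][12-23 FREE] -> 12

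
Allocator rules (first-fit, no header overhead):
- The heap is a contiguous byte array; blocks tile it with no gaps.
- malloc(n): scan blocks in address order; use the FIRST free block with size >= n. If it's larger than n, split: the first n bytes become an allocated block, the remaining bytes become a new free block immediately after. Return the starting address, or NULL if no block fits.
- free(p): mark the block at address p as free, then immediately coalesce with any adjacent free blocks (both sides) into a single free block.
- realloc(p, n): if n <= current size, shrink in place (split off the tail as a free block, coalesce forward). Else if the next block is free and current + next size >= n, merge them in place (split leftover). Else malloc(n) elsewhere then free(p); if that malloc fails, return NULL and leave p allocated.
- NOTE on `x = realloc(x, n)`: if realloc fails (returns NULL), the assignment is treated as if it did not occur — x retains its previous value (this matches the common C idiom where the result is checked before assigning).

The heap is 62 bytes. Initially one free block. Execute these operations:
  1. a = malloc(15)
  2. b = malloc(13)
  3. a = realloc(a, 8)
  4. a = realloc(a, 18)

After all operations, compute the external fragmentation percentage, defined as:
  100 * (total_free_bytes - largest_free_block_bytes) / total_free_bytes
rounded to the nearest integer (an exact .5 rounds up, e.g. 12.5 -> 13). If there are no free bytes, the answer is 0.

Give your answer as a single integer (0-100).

Op 1: a = malloc(15) -> a = 0; heap: [0-14 ALLOC][15-61 FREE]
Op 2: b = malloc(13) -> b = 15; heap: [0-14 ALLOC][15-27 ALLOC][28-61 FREE]
Op 3: a = realloc(a, 8) -> a = 0; heap: [0-7 ALLOC][8-14 FREE][15-27 ALLOC][28-61 FREE]
Op 4: a = realloc(a, 18) -> a = 28; heap: [0-14 FREE][15-27 ALLOC][28-45 ALLOC][46-61 FREE]
Free blocks: [15 16] total_free=31 largest=16 -> 100*(31-16)/31 = 1500/31 ≈ 48.387 -> rounds to 48

Answer: 48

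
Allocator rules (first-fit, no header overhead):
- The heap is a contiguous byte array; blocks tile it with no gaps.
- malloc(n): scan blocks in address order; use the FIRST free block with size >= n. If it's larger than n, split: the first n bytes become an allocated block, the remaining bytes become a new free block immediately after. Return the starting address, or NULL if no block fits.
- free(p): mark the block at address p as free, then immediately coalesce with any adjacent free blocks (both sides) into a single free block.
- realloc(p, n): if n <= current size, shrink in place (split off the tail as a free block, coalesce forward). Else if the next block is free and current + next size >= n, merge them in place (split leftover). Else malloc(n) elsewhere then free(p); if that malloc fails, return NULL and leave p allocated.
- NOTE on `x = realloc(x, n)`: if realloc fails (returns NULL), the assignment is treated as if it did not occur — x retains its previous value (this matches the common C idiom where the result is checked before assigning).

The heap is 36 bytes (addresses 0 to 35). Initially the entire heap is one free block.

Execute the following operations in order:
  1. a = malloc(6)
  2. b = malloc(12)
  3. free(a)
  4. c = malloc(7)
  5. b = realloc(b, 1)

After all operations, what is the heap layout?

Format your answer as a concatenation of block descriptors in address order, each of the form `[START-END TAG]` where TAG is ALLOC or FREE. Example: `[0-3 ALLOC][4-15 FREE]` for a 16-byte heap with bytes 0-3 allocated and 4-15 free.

Answer: [0-5 FREE][6-6 ALLOC][7-17 FREE][18-24 ALLOC][25-35 FREE]

Derivation:
Op 1: a = malloc(6) -> a = 0; heap: [0-5 ALLOC][6-35 FREE]
Op 2: b = malloc(12) -> b = 6; heap: [0-5 ALLOC][6-17 ALLOC][18-35 FREE]
Op 3: free(a) -> (freed a); heap: [0-5 FREE][6-17 ALLOC][18-35 FREE]
Op 4: c = malloc(7) -> c = 18; heap: [0-5 FREE][6-17 ALLOC][18-24 ALLOC][25-35 FREE]
Op 5: b = realloc(b, 1) -> b = 6; heap: [0-5 FREE][6-6 ALLOC][7-17 FREE][18-24 ALLOC][25-35 FREE]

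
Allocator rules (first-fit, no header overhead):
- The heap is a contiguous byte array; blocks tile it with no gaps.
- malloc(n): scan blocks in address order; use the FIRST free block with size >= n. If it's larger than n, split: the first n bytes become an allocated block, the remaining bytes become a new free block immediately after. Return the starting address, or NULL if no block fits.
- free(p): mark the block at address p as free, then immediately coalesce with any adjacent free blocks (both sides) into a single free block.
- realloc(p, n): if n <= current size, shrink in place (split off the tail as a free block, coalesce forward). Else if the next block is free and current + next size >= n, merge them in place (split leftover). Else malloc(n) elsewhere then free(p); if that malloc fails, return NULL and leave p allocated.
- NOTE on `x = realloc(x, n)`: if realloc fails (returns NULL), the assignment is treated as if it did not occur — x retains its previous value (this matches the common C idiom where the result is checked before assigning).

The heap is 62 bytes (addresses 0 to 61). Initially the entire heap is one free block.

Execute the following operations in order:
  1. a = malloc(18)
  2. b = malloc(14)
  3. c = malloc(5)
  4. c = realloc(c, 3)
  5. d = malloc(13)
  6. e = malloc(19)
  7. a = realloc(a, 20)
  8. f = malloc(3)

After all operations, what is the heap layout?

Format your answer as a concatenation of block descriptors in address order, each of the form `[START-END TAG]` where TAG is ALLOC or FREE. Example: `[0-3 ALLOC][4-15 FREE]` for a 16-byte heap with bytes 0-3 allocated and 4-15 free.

Op 1: a = malloc(18) -> a = 0; heap: [0-17 ALLOC][18-61 FREE]
Op 2: b = malloc(14) -> b = 18; heap: [0-17 ALLOC][18-31 ALLOC][32-61 FREE]
Op 3: c = malloc(5) -> c = 32; heap: [0-17 ALLOC][18-31 ALLOC][32-36 ALLOC][37-61 FREE]
Op 4: c = realloc(c, 3) -> c = 32; heap: [0-17 ALLOC][18-31 ALLOC][32-34 ALLOC][35-61 FREE]
Op 5: d = malloc(13) -> d = 35; heap: [0-17 ALLOC][18-31 ALLOC][32-34 ALLOC][35-47 ALLOC][48-61 FREE]
Op 6: e = malloc(19) -> e = NULL; heap: [0-17 ALLOC][18-31 ALLOC][32-34 ALLOC][35-47 ALLOC][48-61 FREE]
Op 7: a = realloc(a, 20) -> NULL (a unchanged); heap: [0-17 ALLOC][18-31 ALLOC][32-34 ALLOC][35-47 ALLOC][48-61 FREE]
Op 8: f = malloc(3) -> f = 48; heap: [0-17 ALLOC][18-31 ALLOC][32-34 ALLOC][35-47 ALLOC][48-50 ALLOC][51-61 FREE]

Answer: [0-17 ALLOC][18-31 ALLOC][32-34 ALLOC][35-47 ALLOC][48-50 ALLOC][51-61 FREE]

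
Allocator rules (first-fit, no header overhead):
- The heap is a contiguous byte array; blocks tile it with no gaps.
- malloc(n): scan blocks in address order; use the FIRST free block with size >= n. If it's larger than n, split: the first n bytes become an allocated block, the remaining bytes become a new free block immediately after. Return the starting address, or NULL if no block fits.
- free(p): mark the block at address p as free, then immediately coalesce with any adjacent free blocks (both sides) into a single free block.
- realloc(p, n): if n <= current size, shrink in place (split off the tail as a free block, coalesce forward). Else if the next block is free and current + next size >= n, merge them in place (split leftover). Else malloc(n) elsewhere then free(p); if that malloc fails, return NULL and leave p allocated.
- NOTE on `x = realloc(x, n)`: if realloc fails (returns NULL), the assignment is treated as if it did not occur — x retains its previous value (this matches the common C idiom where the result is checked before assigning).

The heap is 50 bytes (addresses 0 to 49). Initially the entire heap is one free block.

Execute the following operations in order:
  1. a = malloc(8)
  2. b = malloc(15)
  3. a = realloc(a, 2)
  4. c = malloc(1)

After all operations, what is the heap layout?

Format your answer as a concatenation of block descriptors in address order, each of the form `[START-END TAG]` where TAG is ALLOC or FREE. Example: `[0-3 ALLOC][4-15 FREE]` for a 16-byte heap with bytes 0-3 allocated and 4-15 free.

Answer: [0-1 ALLOC][2-2 ALLOC][3-7 FREE][8-22 ALLOC][23-49 FREE]

Derivation:
Op 1: a = malloc(8) -> a = 0; heap: [0-7 ALLOC][8-49 FREE]
Op 2: b = malloc(15) -> b = 8; heap: [0-7 ALLOC][8-22 ALLOC][23-49 FREE]
Op 3: a = realloc(a, 2) -> a = 0; heap: [0-1 ALLOC][2-7 FREE][8-22 ALLOC][23-49 FREE]
Op 4: c = malloc(1) -> c = 2; heap: [0-1 ALLOC][2-2 ALLOC][3-7 FREE][8-22 ALLOC][23-49 FREE]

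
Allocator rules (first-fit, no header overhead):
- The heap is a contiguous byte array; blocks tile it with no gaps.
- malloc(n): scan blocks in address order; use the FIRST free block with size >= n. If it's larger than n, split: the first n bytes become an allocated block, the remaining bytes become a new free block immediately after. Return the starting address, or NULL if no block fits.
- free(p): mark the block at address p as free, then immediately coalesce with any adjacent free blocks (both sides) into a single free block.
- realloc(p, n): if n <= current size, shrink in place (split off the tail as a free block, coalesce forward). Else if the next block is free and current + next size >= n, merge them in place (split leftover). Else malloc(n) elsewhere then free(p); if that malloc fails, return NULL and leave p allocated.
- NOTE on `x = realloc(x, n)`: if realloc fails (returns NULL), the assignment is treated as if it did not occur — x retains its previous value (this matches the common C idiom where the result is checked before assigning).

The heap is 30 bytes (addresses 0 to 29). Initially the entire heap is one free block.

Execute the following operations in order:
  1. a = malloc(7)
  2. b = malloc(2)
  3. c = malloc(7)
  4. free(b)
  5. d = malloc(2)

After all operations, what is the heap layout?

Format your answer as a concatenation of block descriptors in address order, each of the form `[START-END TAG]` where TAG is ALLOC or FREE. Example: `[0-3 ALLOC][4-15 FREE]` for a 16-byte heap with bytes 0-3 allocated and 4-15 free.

Op 1: a = malloc(7) -> a = 0; heap: [0-6 ALLOC][7-29 FREE]
Op 2: b = malloc(2) -> b = 7; heap: [0-6 ALLOC][7-8 ALLOC][9-29 FREE]
Op 3: c = malloc(7) -> c = 9; heap: [0-6 ALLOC][7-8 ALLOC][9-15 ALLOC][16-29 FREE]
Op 4: free(b) -> (freed b); heap: [0-6 ALLOC][7-8 FREE][9-15 ALLOC][16-29 FREE]
Op 5: d = malloc(2) -> d = 7; heap: [0-6 ALLOC][7-8 ALLOC][9-15 ALLOC][16-29 FREE]

Answer: [0-6 ALLOC][7-8 ALLOC][9-15 ALLOC][16-29 FREE]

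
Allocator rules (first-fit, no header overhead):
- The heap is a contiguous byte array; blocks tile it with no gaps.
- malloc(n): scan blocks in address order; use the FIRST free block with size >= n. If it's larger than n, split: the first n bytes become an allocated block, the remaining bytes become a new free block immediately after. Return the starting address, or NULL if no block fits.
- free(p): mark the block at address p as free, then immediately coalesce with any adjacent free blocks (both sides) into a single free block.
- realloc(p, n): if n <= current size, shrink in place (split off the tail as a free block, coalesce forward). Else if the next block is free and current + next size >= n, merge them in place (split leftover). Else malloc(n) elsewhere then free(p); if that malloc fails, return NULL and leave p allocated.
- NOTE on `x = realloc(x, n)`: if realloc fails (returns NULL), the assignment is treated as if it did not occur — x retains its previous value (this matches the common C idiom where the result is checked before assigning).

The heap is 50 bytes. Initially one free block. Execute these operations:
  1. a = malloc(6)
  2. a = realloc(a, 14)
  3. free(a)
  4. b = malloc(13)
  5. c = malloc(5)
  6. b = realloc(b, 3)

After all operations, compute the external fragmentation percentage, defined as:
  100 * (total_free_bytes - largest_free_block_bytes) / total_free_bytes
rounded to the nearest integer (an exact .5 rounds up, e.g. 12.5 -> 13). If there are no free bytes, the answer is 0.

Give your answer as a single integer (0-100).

Op 1: a = malloc(6) -> a = 0; heap: [0-5 ALLOC][6-49 FREE]
Op 2: a = realloc(a, 14) -> a = 0; heap: [0-13 ALLOC][14-49 FREE]
Op 3: free(a) -> (freed a); heap: [0-49 FREE]
Op 4: b = malloc(13) -> b = 0; heap: [0-12 ALLOC][13-49 FREE]
Op 5: c = malloc(5) -> c = 13; heap: [0-12 ALLOC][13-17 ALLOC][18-49 FREE]
Op 6: b = realloc(b, 3) -> b = 0; heap: [0-2 ALLOC][3-12 FREE][13-17 ALLOC][18-49 FREE]
Free blocks: [10 32] total_free=42 largest=32 -> 100*(42-32)/42 = 1000/42 ≈ 23.810 -> rounds to 24

Answer: 24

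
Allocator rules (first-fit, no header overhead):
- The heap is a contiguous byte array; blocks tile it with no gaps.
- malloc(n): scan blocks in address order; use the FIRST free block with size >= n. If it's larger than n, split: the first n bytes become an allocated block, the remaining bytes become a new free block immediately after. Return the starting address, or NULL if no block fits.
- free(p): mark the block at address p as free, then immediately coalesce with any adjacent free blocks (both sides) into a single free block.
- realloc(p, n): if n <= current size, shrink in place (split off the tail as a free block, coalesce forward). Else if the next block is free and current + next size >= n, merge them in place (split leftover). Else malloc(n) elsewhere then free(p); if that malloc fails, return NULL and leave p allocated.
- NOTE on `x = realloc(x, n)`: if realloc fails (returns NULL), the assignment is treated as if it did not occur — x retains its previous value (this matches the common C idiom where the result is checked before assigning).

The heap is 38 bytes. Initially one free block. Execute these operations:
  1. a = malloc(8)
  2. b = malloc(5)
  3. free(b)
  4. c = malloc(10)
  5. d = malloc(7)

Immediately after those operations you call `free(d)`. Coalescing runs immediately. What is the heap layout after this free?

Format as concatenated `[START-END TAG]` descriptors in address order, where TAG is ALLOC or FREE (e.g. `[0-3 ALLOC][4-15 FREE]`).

Answer: [0-7 ALLOC][8-17 ALLOC][18-37 FREE]

Derivation:
Op 1: a = malloc(8) -> a = 0; heap: [0-7 ALLOC][8-37 FREE]
Op 2: b = malloc(5) -> b = 8; heap: [0-7 ALLOC][8-12 ALLOC][13-37 FREE]
Op 3: free(b) -> (freed b); heap: [0-7 ALLOC][8-37 FREE]
Op 4: c = malloc(10) -> c = 8; heap: [0-7 ALLOC][8-17 ALLOC][18-37 FREE]
Op 5: d = malloc(7) -> d = 18; heap: [0-7 ALLOC][8-17 ALLOC][18-24 ALLOC][25-37 FREE]
free(d): d = 18 -> block [18-24 ALLOC]; mark free, coalesce with adjacent free neighbors -> [0-7 ALLOC][8-17 ALLOC][18-37 FREE]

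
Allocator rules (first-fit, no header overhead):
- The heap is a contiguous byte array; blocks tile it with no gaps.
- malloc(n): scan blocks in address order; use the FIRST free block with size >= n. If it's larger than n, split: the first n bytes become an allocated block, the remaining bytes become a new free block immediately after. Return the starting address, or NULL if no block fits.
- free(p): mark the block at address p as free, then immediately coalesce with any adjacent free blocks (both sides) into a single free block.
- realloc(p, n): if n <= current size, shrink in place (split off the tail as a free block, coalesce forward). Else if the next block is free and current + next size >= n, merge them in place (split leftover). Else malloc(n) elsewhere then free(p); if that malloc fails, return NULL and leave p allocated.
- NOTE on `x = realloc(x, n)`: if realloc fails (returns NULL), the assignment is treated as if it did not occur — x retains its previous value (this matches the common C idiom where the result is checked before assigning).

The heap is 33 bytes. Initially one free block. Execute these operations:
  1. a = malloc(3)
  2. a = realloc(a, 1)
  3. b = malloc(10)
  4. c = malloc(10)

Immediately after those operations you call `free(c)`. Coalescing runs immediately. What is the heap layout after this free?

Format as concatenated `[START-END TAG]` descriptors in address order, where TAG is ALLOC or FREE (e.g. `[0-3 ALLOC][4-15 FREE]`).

Op 1: a = malloc(3) -> a = 0; heap: [0-2 ALLOC][3-32 FREE]
Op 2: a = realloc(a, 1) -> a = 0; heap: [0-0 ALLOC][1-32 FREE]
Op 3: b = malloc(10) -> b = 1; heap: [0-0 ALLOC][1-10 ALLOC][11-32 FREE]
Op 4: c = malloc(10) -> c = 11; heap: [0-0 ALLOC][1-10 ALLOC][11-20 ALLOC][21-32 FREE]
free(c): c = 11 -> block [11-20 ALLOC]; mark free, coalesce with adjacent free neighbors -> [0-0 ALLOC][1-10 ALLOC][11-32 FREE]

Answer: [0-0 ALLOC][1-10 ALLOC][11-32 FREE]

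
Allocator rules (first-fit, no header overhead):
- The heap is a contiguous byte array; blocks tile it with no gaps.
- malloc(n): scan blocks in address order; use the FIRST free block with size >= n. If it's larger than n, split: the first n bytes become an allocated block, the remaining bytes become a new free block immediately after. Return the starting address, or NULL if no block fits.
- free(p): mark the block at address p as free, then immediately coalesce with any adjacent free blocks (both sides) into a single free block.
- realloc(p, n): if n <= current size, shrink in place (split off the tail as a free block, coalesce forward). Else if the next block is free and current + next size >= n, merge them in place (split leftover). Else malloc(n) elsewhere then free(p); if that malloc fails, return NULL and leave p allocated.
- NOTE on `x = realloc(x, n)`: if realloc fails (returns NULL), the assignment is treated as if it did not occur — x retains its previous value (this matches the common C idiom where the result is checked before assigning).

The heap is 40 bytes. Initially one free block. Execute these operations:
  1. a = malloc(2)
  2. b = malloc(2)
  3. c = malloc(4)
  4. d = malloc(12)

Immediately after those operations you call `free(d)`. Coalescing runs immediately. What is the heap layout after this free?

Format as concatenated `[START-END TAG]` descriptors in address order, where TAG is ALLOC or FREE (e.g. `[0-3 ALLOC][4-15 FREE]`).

Op 1: a = malloc(2) -> a = 0; heap: [0-1 ALLOC][2-39 FREE]
Op 2: b = malloc(2) -> b = 2; heap: [0-1 ALLOC][2-3 ALLOC][4-39 FREE]
Op 3: c = malloc(4) -> c = 4; heap: [0-1 ALLOC][2-3 ALLOC][4-7 ALLOC][8-39 FREE]
Op 4: d = malloc(12) -> d = 8; heap: [0-1 ALLOC][2-3 ALLOC][4-7 ALLOC][8-19 ALLOC][20-39 FREE]
free(d): d = 8 -> block [8-19 ALLOC]; mark free, coalesce with adjacent free neighbors -> [0-1 ALLOC][2-3 ALLOC][4-7 ALLOC][8-39 FREE]

Answer: [0-1 ALLOC][2-3 ALLOC][4-7 ALLOC][8-39 FREE]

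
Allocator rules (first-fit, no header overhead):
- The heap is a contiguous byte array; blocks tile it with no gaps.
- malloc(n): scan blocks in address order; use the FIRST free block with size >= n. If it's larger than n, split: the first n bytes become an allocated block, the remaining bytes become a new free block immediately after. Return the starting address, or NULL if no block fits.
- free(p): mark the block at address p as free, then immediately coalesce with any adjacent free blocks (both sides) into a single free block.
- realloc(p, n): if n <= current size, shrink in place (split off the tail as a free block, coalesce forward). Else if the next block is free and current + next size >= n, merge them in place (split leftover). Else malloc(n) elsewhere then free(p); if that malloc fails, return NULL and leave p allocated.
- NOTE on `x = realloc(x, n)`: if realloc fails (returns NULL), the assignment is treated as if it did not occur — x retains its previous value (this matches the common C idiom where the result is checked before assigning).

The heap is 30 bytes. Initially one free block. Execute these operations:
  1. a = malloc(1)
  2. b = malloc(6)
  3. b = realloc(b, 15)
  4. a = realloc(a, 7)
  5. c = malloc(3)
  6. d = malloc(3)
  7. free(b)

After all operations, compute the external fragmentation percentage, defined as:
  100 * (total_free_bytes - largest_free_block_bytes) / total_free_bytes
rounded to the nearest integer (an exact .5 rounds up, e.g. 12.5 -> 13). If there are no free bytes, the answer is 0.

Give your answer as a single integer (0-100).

Op 1: a = malloc(1) -> a = 0; heap: [0-0 ALLOC][1-29 FREE]
Op 2: b = malloc(6) -> b = 1; heap: [0-0 ALLOC][1-6 ALLOC][7-29 FREE]
Op 3: b = realloc(b, 15) -> b = 1; heap: [0-0 ALLOC][1-15 ALLOC][16-29 FREE]
Op 4: a = realloc(a, 7) -> a = 16; heap: [0-0 FREE][1-15 ALLOC][16-22 ALLOC][23-29 FREE]
Op 5: c = malloc(3) -> c = 23; heap: [0-0 FREE][1-15 ALLOC][16-22 ALLOC][23-25 ALLOC][26-29 FREE]
Op 6: d = malloc(3) -> d = 26; heap: [0-0 FREE][1-15 ALLOC][16-22 ALLOC][23-25 ALLOC][26-28 ALLOC][29-29 FREE]
Op 7: free(b) -> (freed b); heap: [0-15 FREE][16-22 ALLOC][23-25 ALLOC][26-28 ALLOC][29-29 FREE]
Free blocks: [16 1] total_free=17 largest=16 -> 100*(17-16)/17 = 100/17 ≈ 5.882 -> rounds to 6

Answer: 6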